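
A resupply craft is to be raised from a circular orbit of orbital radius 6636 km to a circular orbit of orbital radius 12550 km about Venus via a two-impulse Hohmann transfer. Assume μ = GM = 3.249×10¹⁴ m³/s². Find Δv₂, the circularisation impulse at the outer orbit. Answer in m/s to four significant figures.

Δv ≈ 856.2 m/s

r₁ = 6636 km = 6.636×10⁶ m.
r₂ = 12550 km = 1.255×10⁷ m.
Transfer ellipse a_t = (r₁ + r₂)/2 = 9.593×10⁶ m.
At r₁: circular v_c1 = √(μ/r₁) = 6997 m/s; transfer-periapsis v_p = √[μ(2/r₁ − 1/a_t)] = 8003 m/s.
At r₂: circular v_c2 = √(μ/r₂) = 5088 m/s; transfer-apoapsis v_a = √[μ(2/r₂ − 1/a_t)] = 4232 m/s.
Δv₂ = v_c2 − v_a = 856.2 m/s.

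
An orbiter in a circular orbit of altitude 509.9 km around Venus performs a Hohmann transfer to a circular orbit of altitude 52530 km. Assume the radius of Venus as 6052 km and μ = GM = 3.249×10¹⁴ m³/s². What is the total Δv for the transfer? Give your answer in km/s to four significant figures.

r₁ = 6052 + 509.9 = 6561.9 km = 6.5619×10⁶ m.
r₂ = 6052 + 52530 = 58582 km = 5.8582×10⁷ m.
Transfer ellipse a_t = (r₁ + r₂)/2 = 3.257×10⁷ m.
At r₁: circular v_c1 = √(μ/r₁) = 7037 m/s; transfer-periapsis v_p = √[μ(2/r₁ − 1/a_t)] = 9437 m/s.
Δv₁ = v_p − v_c1 = 2400 m/s.
At r₂: circular v_c2 = √(μ/r₂) = 2355 m/s; transfer-apoapsis v_a = √[μ(2/r₂ − 1/a_t)] = 1057 m/s.
Δv₂ = v_c2 − v_a = 1298 m/s.
Total Δv = Δv₁ + Δv₂ = 3698 m/s = 3.698 km/s.

Δv_total ≈ 3.698 km/s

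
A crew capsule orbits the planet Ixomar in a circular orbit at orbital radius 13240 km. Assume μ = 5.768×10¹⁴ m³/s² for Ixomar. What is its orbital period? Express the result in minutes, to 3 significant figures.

r = 13240 km = 1.324×10⁷ m.
Kepler's third law: T = 2π√(r³/μ) = 2π√((1.324×10⁷)³ / 5.768×10¹⁴).
r³/μ = 4.024×10⁶ s², so T = 2π × 2.006×10³ = 1.260×10⁴ s.
Converting: 1.260×10⁴ s ÷ 60.00 = 210.1 minutes.

T ≈ 210 minutes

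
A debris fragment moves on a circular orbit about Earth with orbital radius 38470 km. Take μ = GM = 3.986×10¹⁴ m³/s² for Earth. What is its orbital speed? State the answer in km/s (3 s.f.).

r = 38470 km = 3.847×10⁷ m.
For a circular orbit v = √(μ/r) = √(3.986×10¹⁴ / 3.847×10⁷) = √(1.036×10⁷) = 3219 m/s.
That is 3.219 km/s.

v ≈ 3.22 km/s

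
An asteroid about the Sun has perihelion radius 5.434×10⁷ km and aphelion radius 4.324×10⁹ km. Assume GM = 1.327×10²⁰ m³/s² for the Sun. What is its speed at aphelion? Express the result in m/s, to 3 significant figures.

Semi-major axis a = (r_p + r_a)/2 = 2.1892×10⁹ km = 2.189×10¹² m.
Vis-viva: v² = μ(2/r − 1/a) = 1.327×10²⁰ × (4.625×10⁻¹³ − 4.568×10⁻¹³) = 7.618×10⁵ m²/s².
v = 872.8 m/s.

v ≈ 873 m/s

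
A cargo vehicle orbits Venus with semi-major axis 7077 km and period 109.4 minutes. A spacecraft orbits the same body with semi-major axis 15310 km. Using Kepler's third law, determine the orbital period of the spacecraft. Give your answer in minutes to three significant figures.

Kepler's third law: T² ∝ a³, so T₂ = T₁ (a₂/a₁)^(3/2).
a₂/a₁ = 2.163, (a₂/a₁)^(3/2) = 3.182.
T₂ = 109.4 × 3.182 = 348.1 minutes.

T₂ ≈ 348 minutes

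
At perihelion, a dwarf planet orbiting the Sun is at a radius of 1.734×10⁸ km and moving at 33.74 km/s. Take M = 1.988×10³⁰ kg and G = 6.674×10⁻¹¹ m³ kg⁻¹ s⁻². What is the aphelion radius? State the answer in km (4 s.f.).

aphelion radius ≈ 5.036×10⁸ km

μ = GM = 6.674×10⁻¹¹ × 1.988×10³⁰ = 1.327×10²⁰ m³/s².
r_p = 1.734×10¹¹ m.
Specific energy ε = v²/2 − μ/r = -1.960×10⁸ J/kg, so a = −μ/(2ε) = 3.385×10¹¹ m.
The apsides satisfy r_p + r_a = 2a, so the aphelion radius is 2a − r_p = 5.036×10¹¹ m = 5.0364×10⁸ km.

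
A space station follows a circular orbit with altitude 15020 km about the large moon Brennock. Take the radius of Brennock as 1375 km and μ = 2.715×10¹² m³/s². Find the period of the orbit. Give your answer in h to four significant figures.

T ≈ 70.32 h

r = 1375 + 15020 = 16395 km = 1.6395×10⁷ m.
Kepler's third law: T = 2π√(r³/μ) = 2π√((1.640×10⁷)³ / 2.715×10¹²).
r³/μ = 1.623×10⁹ s², so T = 2π × 4.029×10⁴ = 2.531×10⁵ s.
Converting: 2.531×10⁵ s ÷ 3600 = 70.32 h.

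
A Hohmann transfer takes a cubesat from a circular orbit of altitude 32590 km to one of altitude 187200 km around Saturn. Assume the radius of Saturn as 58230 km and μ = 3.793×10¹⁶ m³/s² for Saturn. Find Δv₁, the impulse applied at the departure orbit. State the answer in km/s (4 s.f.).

r₁ = 58230 + 32590 = 90820 km = 9.0820×10⁷ m.
r₂ = 58230 + 187200 = 245430 km = 2.4543×10⁸ m.
Transfer ellipse a_t = (r₁ + r₂)/2 = 1.681×10⁸ m.
At r₁: circular v_c1 = √(μ/r₁) = 20440 m/s; transfer-perikrone v_p = √[μ(2/r₁ − 1/a_t)] = 24690 m/s.
Δv₁ = v_p − v_c1 = 4255 m/s.
= 4.255 km/s.

Δv ≈ 4.255 km/s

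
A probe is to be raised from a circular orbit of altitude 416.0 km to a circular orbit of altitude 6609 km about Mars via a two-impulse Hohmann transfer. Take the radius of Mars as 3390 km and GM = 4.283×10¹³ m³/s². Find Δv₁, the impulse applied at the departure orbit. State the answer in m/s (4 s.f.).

r₁ = 3390 + 416.0 = 3806.0 km = 3.8060×10⁶ m.
r₂ = 3390 + 6609 = 9999.0 km = 9.9990×10⁶ m.
Transfer ellipse a_t = (r₁ + r₂)/2 = 6.902×10⁶ m.
At r₁: circular v_c1 = √(μ/r₁) = 3355 m/s; transfer-periapsis v_p = √[μ(2/r₁ − 1/a_t)] = 4038 m/s.
Δv₁ = v_p − v_c1 = 682.9 m/s.

Δv ≈ 682.9 m/s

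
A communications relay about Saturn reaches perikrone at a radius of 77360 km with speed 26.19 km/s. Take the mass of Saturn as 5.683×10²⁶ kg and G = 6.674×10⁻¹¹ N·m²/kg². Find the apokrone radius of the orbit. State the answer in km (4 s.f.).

apokrone radius ≈ 1.801×10⁵ km

μ = GM = 6.674×10⁻¹¹ × 5.683×10²⁶ = 3.793×10¹⁶ m³/s².
r_p = 7.736×10⁷ m.
Specific energy ε = v²/2 − μ/r = -1.473×10⁸ J/kg, so a = −μ/(2ε) = 1.287×10⁸ m.
The apsides satisfy r_p + r_a = 2a, so the apokrone radius is 2a − r_p = 1.801×10⁸ m = 1.8009×10⁵ km.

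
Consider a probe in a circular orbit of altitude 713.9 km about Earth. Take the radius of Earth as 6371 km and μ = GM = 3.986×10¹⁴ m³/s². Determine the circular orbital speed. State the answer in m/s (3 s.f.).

r = 6371 + 713.9 = 7084.9 km = 7.0849×10⁶ m.
For a circular orbit v = √(μ/r) = √(3.986×10¹⁴ / 7.085×10⁶) = √(5.626×10⁷) = 7501 m/s.

v ≈ 7500 m/s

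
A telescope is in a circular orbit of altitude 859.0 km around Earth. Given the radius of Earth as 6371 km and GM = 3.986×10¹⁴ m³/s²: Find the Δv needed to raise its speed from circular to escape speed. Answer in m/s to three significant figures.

r = 6371 + 859.0 = 7230.0 km = 7.2300×10⁶ m.
Circular speed v_c = √(μ/r) = 7425 m/s.
Escape speed v_esc = √(2μ/r) = √2 × v_c = 10500 m/s.
Δv = v_esc − v_c = 3076 m/s.

Δv ≈ 3080 m/s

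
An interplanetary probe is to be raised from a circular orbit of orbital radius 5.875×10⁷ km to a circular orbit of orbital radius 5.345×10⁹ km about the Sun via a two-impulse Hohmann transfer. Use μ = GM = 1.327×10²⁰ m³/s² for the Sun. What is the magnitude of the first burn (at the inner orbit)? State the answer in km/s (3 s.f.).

r₁ = 5.875×10⁷ km = 5.875×10¹⁰ m.
r₂ = 5.345×10⁹ km = 5.345×10¹² m.
Transfer ellipse a_t = (r₁ + r₂)/2 = 2.702×10¹² m.
At r₁: circular v_c1 = √(μ/r₁) = 47530 m/s; transfer-perihelion v_p = √[μ(2/r₁ − 1/a_t)] = 66850 m/s.
Δv₁ = v_p − v_c1 = 19320 m/s.
= 19.32 km/s.

Δv ≈ 19.3 km/s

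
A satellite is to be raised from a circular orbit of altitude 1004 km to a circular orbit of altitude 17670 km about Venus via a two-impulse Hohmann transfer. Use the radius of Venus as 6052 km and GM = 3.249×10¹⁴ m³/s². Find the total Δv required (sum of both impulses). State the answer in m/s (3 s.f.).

r₁ = 6052 + 1004 = 7056.0 km = 7.0560×10⁶ m.
r₂ = 6052 + 17670 = 23722 km = 2.3722×10⁷ m.
Transfer ellipse a_t = (r₁ + r₂)/2 = 1.539×10⁷ m.
At r₁: circular v_c1 = √(μ/r₁) = 6786 m/s; transfer-periapsis v_p = √[μ(2/r₁ − 1/a_t)] = 8425 m/s.
Δv₁ = v_p − v_c1 = 1639 m/s.
At r₂: circular v_c2 = √(μ/r₂) = 3701 m/s; transfer-apoapsis v_a = √[μ(2/r₂ − 1/a_t)] = 2506 m/s.
Δv₂ = v_c2 − v_a = 1195 m/s.
Total Δv = Δv₁ + Δv₂ = 2834 m/s.

Δv_total ≈ 2830 m/s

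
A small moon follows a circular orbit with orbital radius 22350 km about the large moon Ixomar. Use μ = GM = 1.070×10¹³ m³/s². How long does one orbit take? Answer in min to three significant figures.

r = 22350 km = 2.235×10⁷ m.
Kepler's third law: T = 2π√(r³/μ) = 2π√((2.235×10⁷)³ / 1.070×10¹³).
r³/μ = 1.043×10⁹ s², so T = 2π × 3.230×10⁴ = 2.030×10⁵ s.
Converting: 2.030×10⁵ s ÷ 60.00 = 3383 min.

T ≈ 3380 min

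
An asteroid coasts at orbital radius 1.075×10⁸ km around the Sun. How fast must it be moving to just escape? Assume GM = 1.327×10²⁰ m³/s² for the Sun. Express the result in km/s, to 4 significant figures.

r = 1.075×10⁸ km = 1.075×10¹¹ m.
Escape speed v_esc = √(2μ/r) = √(2 × 1.327×10²⁰ / 1.075×10¹¹) = √(2.469×10⁹) = 49690 m/s.
= 49.69 km/s.

v_esc ≈ 49.69 km/s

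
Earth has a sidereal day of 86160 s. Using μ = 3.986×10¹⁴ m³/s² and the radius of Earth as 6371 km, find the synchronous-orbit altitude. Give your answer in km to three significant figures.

h_sync ≈ 35800 km

A synchronous orbit has period T, so by Kepler's third law a = (μT²/4π²)^(1/3).
μT²/4π² = 3.986×10¹⁴ × (8.616×10⁴)² / 39.48 = 7.495×10²² m³.
a = 4.216×10⁷ m = 42163 km.
Altitude h = a − R = 42163 − 6371 = 35792 km.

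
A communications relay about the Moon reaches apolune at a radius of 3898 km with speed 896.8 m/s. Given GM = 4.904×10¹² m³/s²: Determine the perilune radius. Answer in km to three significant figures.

r_a = 3.898×10⁶ m.
Specific energy ε = v²/2 − μ/r = -8.560×10⁵ J/kg, so a = −μ/(2ε) = 2.865×10⁶ m.
The apsides satisfy r_p + r_a = 2a, so the perilune radius is 2a − r_a = 1.831×10⁶ m = 1831.3 km.

perilune radius ≈ 1830 km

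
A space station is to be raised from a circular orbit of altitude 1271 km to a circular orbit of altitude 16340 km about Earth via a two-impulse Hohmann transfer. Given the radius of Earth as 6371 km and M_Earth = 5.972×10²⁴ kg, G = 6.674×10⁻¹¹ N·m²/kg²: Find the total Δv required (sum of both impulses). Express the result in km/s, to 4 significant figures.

Δv_total ≈ 2.829 km/s

μ = GM = 6.674×10⁻¹¹ × 5.972×10²⁴ = 3.986×10¹⁴ m³/s².
r₁ = 6371 + 1271 = 7642.0 km = 7.6420×10⁶ m.
r₂ = 6371 + 16340 = 22711 km = 2.2711×10⁷ m.
Transfer ellipse a_t = (r₁ + r₂)/2 = 1.518×10⁷ m.
At r₁: circular v_c1 = √(μ/r₁) = 7222 m/s; transfer-perigee v_p = √[μ(2/r₁ − 1/a_t)] = 8834 m/s.
Δv₁ = v_p − v_c1 = 1613 m/s.
At r₂: circular v_c2 = √(μ/r₂) = 4189 m/s; transfer-apogee v_a = √[μ(2/r₂ − 1/a_t)] = 2973 m/s.
Δv₂ = v_c2 − v_a = 1217 m/s.
Total Δv = Δv₁ + Δv₂ = 2829 m/s = 2.829 km/s.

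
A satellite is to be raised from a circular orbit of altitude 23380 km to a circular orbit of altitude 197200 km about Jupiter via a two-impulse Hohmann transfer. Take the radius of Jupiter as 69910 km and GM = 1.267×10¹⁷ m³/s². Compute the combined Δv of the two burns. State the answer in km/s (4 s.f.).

r₁ = 69910 + 23380 = 93290 km = 9.3290×10⁷ m.
r₂ = 69910 + 197200 = 267110 km = 2.6711×10⁸ m.
Transfer ellipse a_t = (r₁ + r₂)/2 = 1.802×10⁸ m.
At r₁: circular v_c1 = √(μ/r₁) = 36850 m/s; transfer-perijove v_p = √[μ(2/r₁ − 1/a_t)] = 44870 m/s.
Δv₁ = v_p − v_c1 = 8015 m/s.
At r₂: circular v_c2 = √(μ/r₂) = 21780 m/s; transfer-apojove v_a = √[μ(2/r₂ − 1/a_t)] = 15670 m/s.
Δv₂ = v_c2 − v_a = 6109 m/s.
Total Δv = Δv₁ + Δv₂ = 14120 m/s = 14.12 km/s.

Δv_total ≈ 14.12 km/s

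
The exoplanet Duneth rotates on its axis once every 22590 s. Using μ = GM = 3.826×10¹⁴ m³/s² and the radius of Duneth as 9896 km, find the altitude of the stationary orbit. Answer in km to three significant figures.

h_sync ≈ 7140 km

A synchronous orbit has period T, so by Kepler's third law a = (μT²/4π²)^(1/3).
μT²/4π² = 3.826×10¹⁴ × (2.259×10⁴)² / 39.48 = 4.946×10²¹ m³.
a = 1.704×10⁷ m = 17038 km.
Altitude h = a − R = 17038 − 9896 = 7141.5 km.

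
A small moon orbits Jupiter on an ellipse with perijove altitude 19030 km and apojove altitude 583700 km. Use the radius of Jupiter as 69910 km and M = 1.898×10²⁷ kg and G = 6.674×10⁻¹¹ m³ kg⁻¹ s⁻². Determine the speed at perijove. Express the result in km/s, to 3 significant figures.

μ = GM = 6.674×10⁻¹¹ × 1.898×10²⁷ = 1.267×10¹⁷ m³/s².
r_p = 69910 + 19030 = 88940 km = 8.8940×10⁷ m.
r_a = 69910 + 583700 = 653610 km = 6.5361×10⁸ m.
Semi-major axis a = (r_p + r_a)/2 = 3.7128×10⁵ km = 3.713×10⁸ m.
Vis-viva: v² = μ(2/r − 1/a) = 1.267×10¹⁷ × (2.249×10⁻⁸ − 2.693×10⁻⁹) = 2.507×10⁹ m²/s².
v = 50070 m/s = 50.07 km/s.

v ≈ 50.1 km/s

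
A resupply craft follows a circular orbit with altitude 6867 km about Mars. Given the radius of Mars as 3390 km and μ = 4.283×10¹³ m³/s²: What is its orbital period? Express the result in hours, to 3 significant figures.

r = 3390 + 6867 = 10257 km = 1.0257×10⁷ m.
Kepler's third law: T = 2π√(r³/μ) = 2π√((1.026×10⁷)³ / 4.283×10¹³).
r³/μ = 2.519×10⁷ s², so T = 2π × 5.019×10³ = 3.154×10⁴ s.
Converting: 3.154×10⁴ s ÷ 3600 = 8.761 hours.

T ≈ 8.76 hours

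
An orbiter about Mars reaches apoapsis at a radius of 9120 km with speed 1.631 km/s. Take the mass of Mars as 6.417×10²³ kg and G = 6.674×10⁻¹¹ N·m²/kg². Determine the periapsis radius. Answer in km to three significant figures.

μ = GM = 6.674×10⁻¹¹ × 6.417×10²³ = 4.283×10¹³ m³/s².
r_a = 9.120×10⁶ m.
Specific energy ε = v²/2 − μ/r = -3.366×10⁶ J/kg, so a = −μ/(2ε) = 6.362×10⁶ m.
The apsides satisfy r_p + r_a = 2a, so the periapsis radius is 2a − r_a = 3.604×10⁶ m = 3603.9 km.

periapsis radius ≈ 3600 km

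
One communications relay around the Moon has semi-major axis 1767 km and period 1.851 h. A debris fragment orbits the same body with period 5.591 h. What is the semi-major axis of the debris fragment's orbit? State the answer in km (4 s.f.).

a₂ ≈ 3692 km

Kepler's third law: a³ ∝ T², so a₂ = a₁ (T₂/T₁)^(2/3).
T₂/T₁ = 3.021, (T₂/T₁)^(2/3) = 2.090.
a₂ = 1767 × 2.090 = 3692 km.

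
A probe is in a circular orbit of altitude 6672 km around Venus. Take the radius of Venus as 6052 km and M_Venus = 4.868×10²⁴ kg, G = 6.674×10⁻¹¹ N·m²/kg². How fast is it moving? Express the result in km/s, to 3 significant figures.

v ≈ 5.05 km/s

μ = GM = 6.674×10⁻¹¹ × 4.868×10²⁴ = 3.249×10¹⁴ m³/s².
r = 6052 + 6672 = 12724 km = 1.2724×10⁷ m.
For a circular orbit v = √(μ/r) = √(3.249×10¹⁴ / 1.272×10⁷) = √(2.553×10⁷) = 5053 m/s.
That is 5.053 km/s.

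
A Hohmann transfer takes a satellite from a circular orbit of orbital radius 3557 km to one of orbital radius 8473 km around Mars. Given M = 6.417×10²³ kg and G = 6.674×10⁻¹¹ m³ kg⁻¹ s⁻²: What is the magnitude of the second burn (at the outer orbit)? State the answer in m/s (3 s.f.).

Δv ≈ 519 m/s

μ = GM = 6.674×10⁻¹¹ × 6.417×10²³ = 4.283×10¹³ m³/s².
r₁ = 3557 km = 3.557×10⁶ m.
r₂ = 8473 km = 8.473×10⁶ m.
Transfer ellipse a_t = (r₁ + r₂)/2 = 6.015×10⁶ m.
At r₁: circular v_c1 = √(μ/r₁) = 3470 m/s; transfer-periapsis v_p = √[μ(2/r₁ − 1/a_t)] = 4118 m/s.
At r₂: circular v_c2 = √(μ/r₂) = 2248 m/s; transfer-apoapsis v_a = √[μ(2/r₂ − 1/a_t)] = 1729 m/s.
Δv₂ = v_c2 − v_a = 519.3 m/s.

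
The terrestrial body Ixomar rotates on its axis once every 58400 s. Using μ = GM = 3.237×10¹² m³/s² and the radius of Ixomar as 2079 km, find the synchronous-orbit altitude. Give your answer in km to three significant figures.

h_sync ≈ 4460 km

A synchronous orbit has period T, so by Kepler's third law a = (μT²/4π²)^(1/3).
μT²/4π² = 3.237×10¹² × (5.840×10⁴)² / 39.48 = 2.796×10²⁰ m³.
a = 6.539×10⁶ m = 6539.4 km.
Altitude h = a − R = 6539.4 − 2079 = 4460.4 km.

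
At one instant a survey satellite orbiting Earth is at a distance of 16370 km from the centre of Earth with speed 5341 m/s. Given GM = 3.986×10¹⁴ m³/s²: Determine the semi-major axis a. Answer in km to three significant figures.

a ≈ 19800 km

r = 1.637×10⁷ m.
Vis-viva rearranged: 1/a = 2/r − v²/μ = 1.222×10⁻⁷ − 7.157×10⁻⁸ = 5.061×10⁻⁸ m⁻¹.
a = 1.976×10⁷ m = 19760 km.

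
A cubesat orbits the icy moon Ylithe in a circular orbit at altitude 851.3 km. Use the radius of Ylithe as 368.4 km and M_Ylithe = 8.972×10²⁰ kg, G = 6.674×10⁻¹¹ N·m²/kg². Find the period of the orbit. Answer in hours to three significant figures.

μ = GM = 6.674×10⁻¹¹ × 8.972×10²⁰ = 5.988×10¹⁰ m³/s².
r = 368.4 + 851.3 = 1219.7 km = 1.2197×10⁶ m.
Kepler's third law: T = 2π√(r³/μ) = 2π√((1.220×10⁶)³ / 5.988×10¹⁰).
r³/μ = 3.030×10⁷ s², so T = 2π × 5.505×10³ = 3.459×10⁴ s.
Converting: 3.459×10⁴ s ÷ 3600 = 9.608 hours.

T ≈ 9.61 hours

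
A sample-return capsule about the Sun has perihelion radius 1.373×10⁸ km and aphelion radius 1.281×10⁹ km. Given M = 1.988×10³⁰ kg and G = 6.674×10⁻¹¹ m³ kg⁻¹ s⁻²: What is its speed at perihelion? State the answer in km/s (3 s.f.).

v ≈ 41.8 km/s

μ = GM = 6.674×10⁻¹¹ × 1.988×10³⁰ = 1.327×10²⁰ m³/s².
Semi-major axis a = (r_p + r_a)/2 = 7.0915×10⁸ km = 7.092×10¹¹ m.
Vis-viva: v² = μ(2/r − 1/a) = 1.327×10²⁰ × (1.457×10⁻¹¹ − 1.410×10⁻¹²) = 1.746×10⁹ m²/s².
v = 41780 m/s = 41.78 km/s.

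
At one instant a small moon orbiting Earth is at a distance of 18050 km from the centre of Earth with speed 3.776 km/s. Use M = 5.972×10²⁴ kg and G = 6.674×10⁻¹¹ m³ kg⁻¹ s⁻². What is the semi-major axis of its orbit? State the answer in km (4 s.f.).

a ≈ 13330 km

μ = GM = 6.674×10⁻¹¹ × 5.972×10²⁴ = 3.986×10¹⁴ m³/s².
r = 1.805×10⁷ m.
Specific orbital energy ε = v²/2 − μ/r = (3776)²/2 − 3.986×10¹⁴/1.805×10⁷ = -1.495×10⁷ J/kg.
Since ε = −μ/(2a), a = −μ/(2ε) = 1.333×10⁷ m = 13328 km.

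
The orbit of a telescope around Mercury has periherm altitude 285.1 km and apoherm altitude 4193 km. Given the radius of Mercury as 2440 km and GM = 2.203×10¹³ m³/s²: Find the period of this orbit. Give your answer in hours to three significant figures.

r_p = 2440 + 285.1 = 2725.1 km = 2.7251×10⁶ m.
r_a = 2440 + 4193 = 6633.0 km = 6.6330×10⁶ m.
Semi-major axis a = (r_p + r_a)/2 = (2725.1 + 6633.0)/2 = 4679.1 km = 4.679×10⁶ m.
By Kepler's third law T = 2π√(a³/μ) = 2π × 2.156×10³ = 1.355×10⁴ s.
= 3.764 hours.

T ≈ 3.76 hours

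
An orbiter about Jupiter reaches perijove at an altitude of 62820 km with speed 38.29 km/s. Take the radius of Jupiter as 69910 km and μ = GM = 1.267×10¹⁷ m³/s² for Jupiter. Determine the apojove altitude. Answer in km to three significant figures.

r_p = 69910 + 62820 = 1.3273×10⁵ km = 1.327×10⁸ m.
Specific energy ε = v²/2 − μ/r = -2.215×10⁸ J/kg, so a = −μ/(2ε) = 2.860×10⁸ m.
The apsides satisfy r_p + r_a = 2a, so the apojove radius is 2a − r_p = 4.393×10⁸ m = 4.3926×10⁵ km.
Apojove altitude = 4.3926×10⁵ − 69910 = 3.6935×10⁵ km.

apojove altitude ≈ 3.69×10⁵ km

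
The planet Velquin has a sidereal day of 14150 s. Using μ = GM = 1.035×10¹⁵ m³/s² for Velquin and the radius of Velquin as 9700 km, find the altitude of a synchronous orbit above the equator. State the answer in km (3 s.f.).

h_sync ≈ 7680 km

A synchronous orbit has period T, so by Kepler's third law a = (μT²/4π²)^(1/3).
μT²/4π² = 1.035×10¹⁵ × (1.415×10⁴)² / 39.48 = 5.249×10²¹ m³.
a = 1.738×10⁷ m = 17379 km.
Altitude h = a − R = 17379 − 9700 = 7679.3 km.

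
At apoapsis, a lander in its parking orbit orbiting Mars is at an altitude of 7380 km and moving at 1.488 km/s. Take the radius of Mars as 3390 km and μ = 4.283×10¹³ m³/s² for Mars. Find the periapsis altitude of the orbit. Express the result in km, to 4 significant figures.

periapsis altitude ≈ 764.8 km

r_a = 3390 + 7380 = 10770 km = 1.077×10⁷ m.
Specific energy ε = v²/2 − μ/r = -2.870×10⁶ J/kg, so a = −μ/(2ε) = 7.462×10⁶ m.
The apsides satisfy r_p + r_a = 2a, so the periapsis radius is 2a − r_a = 4.155×10⁶ m = 4154.8 km.
Periapsis altitude = 4154.8 − 3390 = 764.83 km.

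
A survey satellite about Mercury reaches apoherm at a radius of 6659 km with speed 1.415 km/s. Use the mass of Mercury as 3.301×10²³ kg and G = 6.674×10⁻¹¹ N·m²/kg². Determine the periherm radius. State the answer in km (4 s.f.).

periherm radius ≈ 2889 km

μ = GM = 6.674×10⁻¹¹ × 3.301×10²³ = 2.203×10¹³ m³/s².
r_a = 6.659×10⁶ m.
Specific energy ε = v²/2 − μ/r = -2.307×10⁶ J/kg, so a = −μ/(2ε) = 4.774×10⁶ m.
The apsides satisfy r_p + r_a = 2a, so the periherm radius is 2a − r_a = 2.889×10⁶ m = 2889.2 km.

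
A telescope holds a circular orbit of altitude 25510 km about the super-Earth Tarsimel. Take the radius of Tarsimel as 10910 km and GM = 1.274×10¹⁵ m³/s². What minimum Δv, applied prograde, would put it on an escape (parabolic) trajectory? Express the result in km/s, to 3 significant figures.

Δv ≈ 2.45 km/s

r = 10910 + 25510 = 36420 km = 3.6420×10⁷ m.
Circular speed v_c = √(μ/r) = 5914 m/s.
Escape speed v_esc = √(2μ/r) = √2 × v_c = 8364 m/s.
Δv = v_esc − v_c = 2450 m/s = 2.450 km/s.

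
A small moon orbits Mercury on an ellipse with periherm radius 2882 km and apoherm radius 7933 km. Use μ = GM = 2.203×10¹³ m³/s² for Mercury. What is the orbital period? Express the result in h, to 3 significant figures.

T ≈ 4.68 h

Semi-major axis a = (r_p + r_a)/2 = (2882.0 + 7933.0)/2 = 5407.5 km = 5.408×10⁶ m.
By Kepler's third law T = 2π√(a³/μ) = 2π × 2.679×10³ = 1.683×10⁴ s.
= 4.676 h.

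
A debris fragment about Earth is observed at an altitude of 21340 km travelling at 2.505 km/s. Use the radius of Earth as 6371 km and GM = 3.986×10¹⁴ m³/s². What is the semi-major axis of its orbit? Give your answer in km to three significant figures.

a ≈ 17700 km

r = 6371 + 21340 = 27711 km = 2.771×10⁷ m.
Specific orbital energy ε = v²/2 − μ/r = (2505)²/2 − 3.986×10¹⁴/2.771×10⁷ = -1.125×10⁷ J/kg.
Since ε = −μ/(2a), a = −μ/(2ε) = 1.772×10⁷ m = 17721 km.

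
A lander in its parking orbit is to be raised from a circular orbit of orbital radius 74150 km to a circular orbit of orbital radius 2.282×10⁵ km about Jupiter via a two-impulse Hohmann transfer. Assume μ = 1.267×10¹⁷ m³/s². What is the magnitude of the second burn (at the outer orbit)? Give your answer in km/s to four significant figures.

r₁ = 74150 km = 7.415×10⁷ m.
r₂ = 2.282×10⁵ km = 2.282×10⁸ m.
Transfer ellipse a_t = (r₁ + r₂)/2 = 1.512×10⁸ m.
At r₁: circular v_c1 = √(μ/r₁) = 41340 m/s; transfer-perijove v_p = √[μ(2/r₁ − 1/a_t)] = 50790 m/s.
At r₂: circular v_c2 = √(μ/r₂) = 23560 m/s; transfer-apojove v_a = √[μ(2/r₂ − 1/a_t)] = 16500 m/s.
Δv₂ = v_c2 − v_a = 7061 m/s.
= 7.061 km/s.

Δv ≈ 7.061 km/s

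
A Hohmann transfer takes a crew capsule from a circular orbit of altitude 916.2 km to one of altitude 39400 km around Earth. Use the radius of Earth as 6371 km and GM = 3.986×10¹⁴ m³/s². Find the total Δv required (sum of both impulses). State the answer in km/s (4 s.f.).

Δv_total ≈ 3.723 km/s

r₁ = 6371 + 916.2 = 7287.2 km = 7.2872×10⁶ m.
r₂ = 6371 + 39400 = 45771 km = 4.5771×10⁷ m.
Transfer ellipse a_t = (r₁ + r₂)/2 = 2.653×10⁷ m.
At r₁: circular v_c1 = √(μ/r₁) = 7396 m/s; transfer-perigee v_p = √[μ(2/r₁ − 1/a_t)] = 9715 m/s.
Δv₁ = v_p − v_c1 = 2319 m/s.
At r₂: circular v_c2 = √(μ/r₂) = 2951 m/s; transfer-apogee v_a = √[μ(2/r₂ − 1/a_t)] = 1547 m/s.
Δv₂ = v_c2 − v_a = 1404 m/s.
Total Δv = Δv₁ + Δv₂ = 3723 m/s = 3.723 km/s.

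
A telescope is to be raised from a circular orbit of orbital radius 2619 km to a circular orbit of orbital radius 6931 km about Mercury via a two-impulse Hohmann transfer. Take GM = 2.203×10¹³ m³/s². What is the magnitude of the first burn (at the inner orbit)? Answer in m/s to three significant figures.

r₁ = 2619 km = 2.619×10⁶ m.
r₂ = 6931 km = 6.931×10⁶ m.
Transfer ellipse a_t = (r₁ + r₂)/2 = 4.775×10⁶ m.
At r₁: circular v_c1 = √(μ/r₁) = 2900 m/s; transfer-periherm v_p = √[μ(2/r₁ − 1/a_t)] = 3494 m/s.
Δv₁ = v_p − v_c1 = 593.9 m/s.

Δv ≈ 594 m/s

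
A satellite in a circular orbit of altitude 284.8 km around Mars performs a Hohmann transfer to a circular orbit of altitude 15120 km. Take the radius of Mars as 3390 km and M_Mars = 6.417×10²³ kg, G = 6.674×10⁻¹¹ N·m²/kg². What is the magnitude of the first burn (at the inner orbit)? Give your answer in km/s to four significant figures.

Δv ≈ 0.9961 km/s

μ = GM = 6.674×10⁻¹¹ × 6.417×10²³ = 4.283×10¹³ m³/s².
r₁ = 3390 + 284.8 = 3674.8 km = 3.6748×10⁶ m.
r₂ = 3390 + 15120 = 18510 km = 1.8510×10⁷ m.
Transfer ellipse a_t = (r₁ + r₂)/2 = 1.109×10⁷ m.
At r₁: circular v_c1 = √(μ/r₁) = 3414 m/s; transfer-periapsis v_p = √[μ(2/r₁ − 1/a_t)] = 4410 m/s.
Δv₁ = v_p − v_c1 = 996.1 m/s.
= 0.9961 km/s.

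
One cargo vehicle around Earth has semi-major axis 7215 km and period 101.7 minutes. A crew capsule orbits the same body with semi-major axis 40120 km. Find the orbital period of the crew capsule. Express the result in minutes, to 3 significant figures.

Kepler's third law: T² ∝ a³, so T₂ = T₁ (a₂/a₁)^(3/2).
a₂/a₁ = 5.561, (a₂/a₁)^(3/2) = 13.11.
T₂ = 101.7 × 13.11 = 1334 minutes.

T₂ ≈ 1330 minutes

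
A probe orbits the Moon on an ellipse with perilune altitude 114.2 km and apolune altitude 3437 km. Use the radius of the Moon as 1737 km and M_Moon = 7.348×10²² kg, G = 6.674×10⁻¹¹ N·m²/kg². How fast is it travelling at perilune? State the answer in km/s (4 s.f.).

v ≈ 1.975 km/s

μ = GM = 6.674×10⁻¹¹ × 7.348×10²² = 4.904×10¹² m³/s².
r_p = 1737 + 114.2 = 1851.2 km = 1.8512×10⁶ m.
r_a = 1737 + 3437 = 5174.0 km = 5.1740×10⁶ m.
Semi-major axis a = (r_p + r_a)/2 = 3512.6 km = 3.513×10⁶ m.
Vis-viva: v² = μ(2/r − 1/a) = 4.904×10¹² × (1.080×10⁻⁶ − 2.847×10⁻⁷) = 3.902×10⁶ m²/s².
v = 1975 m/s = 1.975 km/s.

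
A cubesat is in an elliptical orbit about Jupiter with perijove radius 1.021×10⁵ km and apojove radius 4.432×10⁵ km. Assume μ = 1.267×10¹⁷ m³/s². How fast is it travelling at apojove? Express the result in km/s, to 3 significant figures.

v ≈ 10.3 km/s

Semi-major axis a = (r_p + r_a)/2 = 2.7265×10⁵ km = 2.726×10⁸ m.
Vis-viva: v² = μ(2/r − 1/a) = 1.267×10¹⁷ × (4.513×10⁻⁹ − 3.668×10⁻⁹) = 1.071×10⁸ m²/s².
v = 10350 m/s = 10.35 km/s.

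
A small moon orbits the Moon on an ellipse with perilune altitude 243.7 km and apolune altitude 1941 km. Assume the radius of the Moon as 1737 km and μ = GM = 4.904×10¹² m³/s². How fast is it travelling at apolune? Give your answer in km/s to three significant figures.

r_p = 1737 + 243.7 = 1980.7 km = 1.9807×10⁶ m.
r_a = 1737 + 1941 = 3678.0 km = 3.6780×10⁶ m.
Semi-major axis a = (r_p + r_a)/2 = 2829.3 km = 2.829×10⁶ m.
Vis-viva: v² = μ(2/r − 1/a) = 4.904×10¹² × (5.438×10⁻⁷ − 3.534×10⁻⁷) = 9.334×10⁵ m²/s².
v = 966.1 m/s = 0.9661 km/s.

v ≈ 0.966 km/s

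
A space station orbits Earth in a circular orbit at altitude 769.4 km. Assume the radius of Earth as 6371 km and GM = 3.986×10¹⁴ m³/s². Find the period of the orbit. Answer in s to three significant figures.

r = 6371 + 769.4 = 7140.4 km = 7.1404×10⁶ m.
Kepler's third law: T = 2π√(r³/μ) = 2π√((7.140×10⁶)³ / 3.986×10¹⁴).
r³/μ = 9.133×10⁵ s², so T = 2π × 9.557×10² = 6.005×10³ s.

T ≈ 6000 s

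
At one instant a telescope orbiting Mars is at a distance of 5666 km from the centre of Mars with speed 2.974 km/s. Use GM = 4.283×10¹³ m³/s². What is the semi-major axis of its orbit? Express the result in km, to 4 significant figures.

r = 5.666×10⁶ m.
Specific orbital energy ε = v²/2 − μ/r = (2974)²/2 − 4.283×10¹³/5.666×10⁶ = -3.137×10⁶ J/kg.
Since ε = −μ/(2a), a = −μ/(2ε) = 6.827×10⁶ m = 6827.1 km.

a ≈ 6827 km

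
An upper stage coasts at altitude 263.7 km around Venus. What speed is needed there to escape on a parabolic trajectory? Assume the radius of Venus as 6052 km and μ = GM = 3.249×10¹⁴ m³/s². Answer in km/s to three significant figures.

r = 6052 + 263.7 = 6315.7 km = 6.3157×10⁶ m.
Escape speed v_esc = √(2μ/r) = √(2 × 3.249×10¹⁴ / 6.316×10⁶) = √(1.029×10⁸) = 10140 m/s.
= 10.14 km/s.

v_esc ≈ 10.1 km/s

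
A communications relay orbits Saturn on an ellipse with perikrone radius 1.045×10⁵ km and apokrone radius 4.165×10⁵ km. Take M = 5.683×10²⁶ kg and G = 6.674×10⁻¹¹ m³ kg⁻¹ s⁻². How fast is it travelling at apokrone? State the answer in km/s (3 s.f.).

v ≈ 6.04 km/s

μ = GM = 6.674×10⁻¹¹ × 5.683×10²⁶ = 3.793×10¹⁶ m³/s².
Semi-major axis a = (r_p + r_a)/2 = 2.6050×10⁵ km = 2.605×10⁸ m.
Vis-viva: v² = μ(2/r − 1/a) = 3.793×10¹⁶ × (4.802×10⁻⁹ − 3.839×10⁻⁹) = 3.653×10⁷ m²/s².
v = 6044 m/s = 6.044 km/s.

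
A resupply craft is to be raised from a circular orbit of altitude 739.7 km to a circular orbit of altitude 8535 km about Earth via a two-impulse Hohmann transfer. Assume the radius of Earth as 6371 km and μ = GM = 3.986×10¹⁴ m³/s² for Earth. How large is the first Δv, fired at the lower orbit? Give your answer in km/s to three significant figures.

r₁ = 6371 + 739.7 = 7110.7 km = 7.1107×10⁶ m.
r₂ = 6371 + 8535 = 14906 km = 1.4906×10⁷ m.
Transfer ellipse a_t = (r₁ + r₂)/2 = 1.101×10⁷ m.
At r₁: circular v_c1 = √(μ/r₁) = 7487 m/s; transfer-perigee v_p = √[μ(2/r₁ − 1/a_t)] = 8712 m/s.
Δv₁ = v_p − v_c1 = 1225 m/s.
= 1.225 km/s.

Δv ≈ 1.23 km/s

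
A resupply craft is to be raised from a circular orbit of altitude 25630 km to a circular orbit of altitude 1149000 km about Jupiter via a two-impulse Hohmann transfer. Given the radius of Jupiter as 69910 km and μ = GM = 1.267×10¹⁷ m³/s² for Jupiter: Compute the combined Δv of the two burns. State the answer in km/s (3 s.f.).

Δv_total ≈ 19.5 km/s

r₁ = 69910 + 25630 = 95540 km = 9.5540×10⁷ m.
r₂ = 69910 + 1149000 = 1218900 km = 1.2189×10⁹ m.
Transfer ellipse a_t = (r₁ + r₂)/2 = 6.572×10⁸ m.
At r₁: circular v_c1 = √(μ/r₁) = 36420 m/s; transfer-perijove v_p = √[μ(2/r₁ − 1/a_t)] = 49590 m/s.
Δv₁ = v_p − v_c1 = 13180 m/s.
At r₂: circular v_c2 = √(μ/r₂) = 10200 m/s; transfer-apojove v_a = √[μ(2/r₂ − 1/a_t)] = 3887 m/s.
Δv₂ = v_c2 − v_a = 6308 m/s.
Total Δv = Δv₁ + Δv₂ = 19490 m/s = 19.49 km/s.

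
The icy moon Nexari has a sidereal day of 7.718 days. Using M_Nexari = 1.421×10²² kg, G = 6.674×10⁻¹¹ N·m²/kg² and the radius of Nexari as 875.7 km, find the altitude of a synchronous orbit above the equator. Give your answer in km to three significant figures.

h_sync ≈ 21100 km

μ = GM = 6.674×10⁻¹¹ × 1.421×10²² = 9.484×10¹¹ m³/s².
T = 7.718 days = 6.668×10⁵ s.
A synchronous orbit has period T, so by Kepler's third law a = (μT²/4π²)^(1/3).
μT²/4π² = 9.484×10¹¹ × (6.668×10⁵)² / 39.48 = 1.068×10²² m³.
a = 2.202×10⁷ m = 22023 km.
Altitude h = a − R = 22023 − 875.7 = 21148 km.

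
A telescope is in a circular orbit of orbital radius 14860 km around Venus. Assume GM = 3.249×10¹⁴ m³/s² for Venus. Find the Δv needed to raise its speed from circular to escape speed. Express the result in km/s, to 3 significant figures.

r = 14860 km = 1.486×10⁷ m.
Circular speed v_c = √(μ/r) = 4676 m/s.
Escape speed v_esc = √(2μ/r) = √2 × v_c = 6613 m/s.
Δv = v_esc − v_c = 1937 m/s = 1.937 km/s.

Δv ≈ 1.94 km/s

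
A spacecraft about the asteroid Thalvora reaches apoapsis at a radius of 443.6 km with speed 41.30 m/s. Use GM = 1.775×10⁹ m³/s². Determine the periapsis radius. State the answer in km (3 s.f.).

periapsis radius ≈ 120 km

r_a = 4.436×10⁵ m.
Specific energy ε = v²/2 − μ/r = -3.149×10³ J/kg, so a = −μ/(2ε) = 2.819×10⁵ m.
The apsides satisfy r_p + r_a = 2a, so the periapsis radius is 2a − r_a = 1.202×10⁵ m = 120.16 km.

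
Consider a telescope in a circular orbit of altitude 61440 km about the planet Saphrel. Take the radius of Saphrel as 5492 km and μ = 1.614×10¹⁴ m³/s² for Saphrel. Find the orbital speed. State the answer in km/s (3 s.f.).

r = 5492 + 61440 = 66932 km = 6.6932×10⁷ m.
For a circular orbit v = √(μ/r) = √(1.614×10¹⁴ / 6.693×10⁷) = √(2.411×10⁶) = 1553 m/s.
That is 1.553 km/s.

v ≈ 1.55 km/s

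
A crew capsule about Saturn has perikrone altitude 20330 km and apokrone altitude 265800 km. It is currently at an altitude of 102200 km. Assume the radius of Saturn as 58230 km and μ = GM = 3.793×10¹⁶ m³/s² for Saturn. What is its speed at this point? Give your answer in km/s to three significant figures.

r_p = 58230 + 20330 = 78560 km = 7.8560×10⁷ m.
r_a = 58230 + 265800 = 324030 km = 3.2403×10⁸ m.
r = 58230 + 102200 = 1.6043×10⁵ km = 1.604×10⁸ m.
Semi-major axis a = (r_p + r_a)/2 = 2.0130×10⁵ km = 2.013×10⁸ m.
Vis-viva: v² = μ(2/r − 1/a) = 3.793×10¹⁶ × (1.247×10⁻⁸ − 4.968×10⁻⁹) = 2.844×10⁸ m²/s².
v = 16860 m/s = 16.86 km/s.

v ≈ 16.9 km/s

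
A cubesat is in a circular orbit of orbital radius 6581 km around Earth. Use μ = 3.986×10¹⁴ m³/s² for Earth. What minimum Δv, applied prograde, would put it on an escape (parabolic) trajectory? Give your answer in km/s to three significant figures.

r = 6581 km = 6.581×10⁶ m.
Circular speed v_c = √(μ/r) = 7783 m/s.
Escape speed v_esc = √(2μ/r) = √2 × v_c = 11010 m/s.
Δv = v_esc − v_c = 3224 m/s = 3.224 km/s.

Δv ≈ 3.22 km/s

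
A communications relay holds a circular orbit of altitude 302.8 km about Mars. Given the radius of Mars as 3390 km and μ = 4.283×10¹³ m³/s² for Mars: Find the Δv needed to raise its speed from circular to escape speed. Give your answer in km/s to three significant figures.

Δv ≈ 1.41 km/s

r = 3390 + 302.8 = 3692.8 km = 3.6928×10⁶ m.
Circular speed v_c = √(μ/r) = 3406 m/s.
Escape speed v_esc = √(2μ/r) = √2 × v_c = 4816 m/s.
Δv = v_esc − v_c = 1411 m/s = 1.411 km/s.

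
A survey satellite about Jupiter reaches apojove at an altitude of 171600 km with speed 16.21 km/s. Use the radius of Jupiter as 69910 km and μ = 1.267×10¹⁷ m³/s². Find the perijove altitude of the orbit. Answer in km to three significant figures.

perijove altitude ≈ 10800 km

r_a = 69910 + 171600 = 2.4151×10⁵ km = 2.415×10⁸ m.
Specific energy ε = v²/2 − μ/r = -3.932×10⁸ J/kg, so a = −μ/(2ε) = 1.611×10⁸ m.
The apsides satisfy r_p + r_a = 2a, so the perijove radius is 2a − r_a = 8.069×10⁷ m = 80690 km.
Perijove altitude = 80690 − 69910 = 10780 km.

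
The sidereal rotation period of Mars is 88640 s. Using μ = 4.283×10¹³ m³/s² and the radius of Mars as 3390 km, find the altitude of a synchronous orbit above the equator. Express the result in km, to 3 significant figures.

A synchronous orbit has period T, so by Kepler's third law a = (μT²/4π²)^(1/3).
μT²/4π² = 4.283×10¹³ × (8.864×10⁴)² / 39.48 = 8.524×10²¹ m³.
a = 2.043×10⁷ m = 20428 km.
Altitude h = a − R = 20428 − 3390 = 17038 km.

h_sync ≈ 17000 km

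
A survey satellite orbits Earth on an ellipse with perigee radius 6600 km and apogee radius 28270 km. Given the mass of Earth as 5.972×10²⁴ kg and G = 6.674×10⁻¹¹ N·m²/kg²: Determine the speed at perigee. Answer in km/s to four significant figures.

v ≈ 9.895 km/s

μ = GM = 6.674×10⁻¹¹ × 5.972×10²⁴ = 3.986×10¹⁴ m³/s².
Semi-major axis a = (r_p + r_a)/2 = 17435 km = 1.744×10⁷ m.
Vis-viva: v² = μ(2/r − 1/a) = 3.986×10¹⁴ × (3.030×10⁻⁷ − 5.736×10⁻⁸) = 9.792×10⁷ m²/s².
v = 9895 m/s = 9.895 km/s.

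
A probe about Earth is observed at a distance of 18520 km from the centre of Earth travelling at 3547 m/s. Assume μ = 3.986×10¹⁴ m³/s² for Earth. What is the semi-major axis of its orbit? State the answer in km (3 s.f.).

r = 1.852×10⁷ m.
Specific orbital energy ε = v²/2 − μ/r = (3547)²/2 − 3.986×10¹⁴/1.852×10⁷ = -1.523×10⁷ J/kg.
Since ε = −μ/(2a), a = −μ/(2ε) = 1.308×10⁷ m = 13084 km.

a ≈ 13100 km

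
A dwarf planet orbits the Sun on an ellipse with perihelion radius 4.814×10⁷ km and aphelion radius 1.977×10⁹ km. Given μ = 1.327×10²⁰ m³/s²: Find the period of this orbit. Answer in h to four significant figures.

Semi-major axis a = (r_p + r_a)/2 = (4.8140×10⁷ + 1.9770×10⁹)/2 = 1.0126×10⁹ km = 1.013×10¹² m.
By Kepler's third law T = 2π√(a³/μ) = 2π × 8.845×10⁷ = 5.558×10⁸ s.
= 1.544×10⁵ h.

T ≈ 154400 h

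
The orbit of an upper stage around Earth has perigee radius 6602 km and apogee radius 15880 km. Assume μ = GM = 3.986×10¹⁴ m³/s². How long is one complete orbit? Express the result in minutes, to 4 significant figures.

Semi-major axis a = (r_p + r_a)/2 = (6602.0 + 15880)/2 = 11241 km = 1.124×10⁷ m.
By Kepler's third law T = 2π√(a³/μ) = 2π × 1.888×10³ = 1.186×10⁴ s.
= 197.7 minutes.

T ≈ 197.7 minutes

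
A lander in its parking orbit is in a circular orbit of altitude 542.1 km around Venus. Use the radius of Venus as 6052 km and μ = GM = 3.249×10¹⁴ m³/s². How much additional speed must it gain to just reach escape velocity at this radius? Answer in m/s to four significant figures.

Δv ≈ 2908 m/s

r = 6052 + 542.1 = 6594.1 km = 6.5941×10⁶ m.
Circular speed v_c = √(μ/r) = 7019 m/s.
Escape speed v_esc = √(2μ/r) = √2 × v_c = 9927 m/s.
Δv = v_esc − v_c = 2908 m/s.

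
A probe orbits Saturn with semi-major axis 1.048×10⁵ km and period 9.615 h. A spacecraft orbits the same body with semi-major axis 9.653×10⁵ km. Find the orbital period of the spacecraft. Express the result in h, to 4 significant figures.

T₂ ≈ 268.8 h

Kepler's third law: T² ∝ a³, so T₂ = T₁ (a₂/a₁)^(3/2).
a₂/a₁ = 9.211, (a₂/a₁)^(3/2) = 27.95.
T₂ = 9.615 × 27.95 = 268.8 h.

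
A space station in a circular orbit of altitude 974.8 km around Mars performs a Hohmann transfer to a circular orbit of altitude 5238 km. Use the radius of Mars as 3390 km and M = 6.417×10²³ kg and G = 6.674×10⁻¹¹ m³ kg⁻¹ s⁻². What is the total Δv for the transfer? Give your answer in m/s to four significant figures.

μ = GM = 6.674×10⁻¹¹ × 6.417×10²³ = 4.283×10¹³ m³/s².
r₁ = 3390 + 974.8 = 4364.8 km = 4.3648×10⁶ m.
r₂ = 3390 + 5238 = 8628.0 km = 8.6280×10⁶ m.
Transfer ellipse a_t = (r₁ + r₂)/2 = 6.496×10⁶ m.
At r₁: circular v_c1 = √(μ/r₁) = 3132 m/s; transfer-periapsis v_p = √[μ(2/r₁ − 1/a_t)] = 3610 m/s.
Δv₁ = v_p − v_c1 = 477.5 m/s.
At r₂: circular v_c2 = √(μ/r₂) = 2228 m/s; transfer-apoapsis v_a = √[μ(2/r₂ − 1/a_t)] = 1826 m/s.
Δv₂ = v_c2 − v_a = 401.7 m/s.
Total Δv = Δv₁ + Δv₂ = 879.2 m/s.

Δv_total ≈ 879.2 m/s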